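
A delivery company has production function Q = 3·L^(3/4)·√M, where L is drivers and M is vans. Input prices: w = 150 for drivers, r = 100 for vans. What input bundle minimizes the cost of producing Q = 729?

Cost minimization requires the marginal rate of technical substitution to equal the input-price ratio: MP_L/MP_M = w/r.
Here MP_L/MP_M = (3/4)·(M/L)/(1/2) = 1.5·(M/L). Setting this equal to 150/100 = 1.5 gives M = L.
Substituting into Q = 729: 3·L^(3/4)·(L)^(1/2) = 729.
Solving, L = 81 and M = 81.

L* = 81, M* = 81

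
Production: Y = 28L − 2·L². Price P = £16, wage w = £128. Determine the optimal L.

The marginal product of L is MP_L = 28 − 4L.
A price-taking firm hires until the value of the marginal product equals the wage: P·MP_L = w, so 16·(28 − 4L) = 128.
Then 28 − 4L = 8, giving L = 5.

L* = 5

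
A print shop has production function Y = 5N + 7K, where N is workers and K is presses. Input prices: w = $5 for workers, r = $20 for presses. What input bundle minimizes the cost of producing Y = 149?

The inputs are perfect substitutes, so the firm uses whichever has the lower cost per unit of output.
Cost per unit of output via N is w/5 = 1; via K it is r/7 = 20/7. N is cheaper.
Producing Y = 149 with N alone: N = 29.8, K = 0.

N* = 29.8, K* = 0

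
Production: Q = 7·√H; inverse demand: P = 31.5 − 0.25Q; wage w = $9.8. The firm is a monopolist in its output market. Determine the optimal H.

Marginal revenue from the inverse demand is MR = 31.5 − 0.5Q.
The marginal product is MP_H = 3.5·H^(-1/2).
A monopolist hires until marginal revenue product equals the wage: MR·MP_H = w.
At H, Q = 7·√H. Substituting and solving: (31.5 − 3.5·√H)·3.5·H^(-1/2) = 9.8 gives H = 25.

H* = 25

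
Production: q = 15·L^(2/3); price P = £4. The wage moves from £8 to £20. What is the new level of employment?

From P·MP_L = w with MP_L = 10·L^(-1/3), the labor demand is L(w) = (40/w)^(3).
At w = 8: L = 125. At w = 20: L = 8.

L* = 8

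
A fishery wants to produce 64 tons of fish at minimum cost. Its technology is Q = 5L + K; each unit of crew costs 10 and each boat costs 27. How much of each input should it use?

L* = 12.8, K* = 0

The inputs are perfect substitutes, so the firm uses whichever has the lower cost per unit of output.
Cost per unit of output via L is 2; via K it is 27. L is cheaper.
Producing Q = 64 with L alone: L = 12.8, K = 0.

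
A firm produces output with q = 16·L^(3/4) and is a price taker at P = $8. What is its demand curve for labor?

MP_L = (3/4)·16·L^(-1/4) = 12·L^(-1/4).
Setting P·MP_L = w: 96·L^(-1/4) = w.
Solving for L: L^(-1/4) = w/96, so L = (96/w)^(4).

L(w) = (96/w)^(4)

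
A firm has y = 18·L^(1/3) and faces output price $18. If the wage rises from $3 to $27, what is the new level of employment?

From P·MP_L = w with MP_L = 6·L^(-2/3), the labor demand is L(w) = (108/w)^(3/2).
At w = 3: L = 216. At w = 27: L = 8.

L* = 8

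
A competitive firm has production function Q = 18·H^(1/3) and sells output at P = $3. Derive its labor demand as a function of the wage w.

H(w) = (18/w)^(3/2)

MP_H = (1/3)·18·H^(-2/3) = 6·H^(-2/3).
Setting P·MP_H = w: 18·H^(-2/3) = w.
Solving for H: H^(-2/3) = w/18, so H = (18/w)^(3/2).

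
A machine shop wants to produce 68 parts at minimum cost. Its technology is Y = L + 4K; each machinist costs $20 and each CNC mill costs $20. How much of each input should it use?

L* = 0, K* = 17

The inputs are perfect substitutes, so the firm uses whichever has the lower cost per unit of output.
Cost per unit of output via L is 20; via K it is 5. K is cheaper.
Producing Y = 68 with K alone: L = 0, K = 17.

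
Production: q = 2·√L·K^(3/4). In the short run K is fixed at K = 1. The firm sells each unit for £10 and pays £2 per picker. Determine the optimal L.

L* = 25

With K = 1, MP_L = (1/2)·2·L^(-1/2)·1^(3/4) = L^(-1/2).
Profit maximization for a price taker requires P·MP_L = w: 10·L^(-1/2) = 2.
So L^(-1/2) = 0.2, which gives L = 25.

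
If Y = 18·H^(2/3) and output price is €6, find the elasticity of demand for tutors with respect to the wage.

ε = -3

MP_H = (2/3)·18·H^(-1/3), so P·MP_H = w gives 72·H^(-1/3) = w.
Solving, H(w) = (72/w)^(3). This is a constant-elasticity form: H ∝ w^(−3), so ε = −3.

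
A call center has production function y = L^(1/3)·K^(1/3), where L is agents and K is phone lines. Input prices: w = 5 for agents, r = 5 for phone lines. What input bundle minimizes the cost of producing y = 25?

Cost minimization requires the marginal rate of technical substitution to equal the input-price ratio: MP_L/MP_K = w/r.
Here MP_L/MP_K = (1/3)·(K/L)/(1/3) = (K/L). Setting this equal to 5/5 = 1 gives K = L.
Substituting into y = 25: L^(1/3)·(L)^(1/3) = 25.
Solving, L = 125 and K = 125.

L* = 125, K* = 125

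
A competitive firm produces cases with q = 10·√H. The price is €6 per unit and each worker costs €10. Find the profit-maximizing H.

MP_H = (1/2)·10·H^(-1/2) = 5·H^(-1/2).
Profit maximization for a price taker requires P·MP_H = w: 6·5·H^(-1/2) = 10.
So H^(-1/2) = 1/3, which gives H = 9.

H* = 9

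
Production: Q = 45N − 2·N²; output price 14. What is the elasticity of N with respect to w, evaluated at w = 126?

From P·MP_N = w with MP_N = 45 − 4N, labor demand is N(w) = (45 − w/14)/4.
dN/dw = −1/(56) = -1/56.
At w = 126, N = 9, so ε = (dN/dw)·(w/N) = (-1/56)·(126/9) = -0.25.

ε = -0.25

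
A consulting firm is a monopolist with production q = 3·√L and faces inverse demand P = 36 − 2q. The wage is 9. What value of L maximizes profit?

Marginal revenue from the inverse demand is MR = 36 − 4q.
The marginal product is MP_L = 1.5·L^(-1/2).
A monopolist hires until marginal revenue product equals the wage: MR·MP_L = w.
At L, q = 3·√L. Substituting and solving: (36 − 12·√L)·1.5·L^(-1/2) = 9 gives L = 4.

L* = 4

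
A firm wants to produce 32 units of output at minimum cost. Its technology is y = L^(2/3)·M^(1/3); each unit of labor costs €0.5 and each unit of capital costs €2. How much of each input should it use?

Cost minimization requires the marginal rate of technical substitution to equal the input-price ratio: MP_L/MP_M = w/r.
Here MP_L/MP_M = (2/3)·(M/L)/(1/3) = 2·(M/L). Setting this equal to 0.5/2 = 0.25 gives M = 0.125L.
Substituting into y = 32: L^(2/3)·(0.125L)^(1/3) = 32.
Solving, L = 64 and M = 8.

L* = 64, M* = 8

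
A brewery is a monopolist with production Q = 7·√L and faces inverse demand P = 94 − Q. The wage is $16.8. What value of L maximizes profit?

L* = 25

Marginal revenue from the inverse demand is MR = 94 − 2Q.
The marginal product is MP_L = 3.5·L^(-1/2).
A monopolist hires until marginal revenue product equals the wage: MR·MP_L = w.
At L, Q = 7·√L. Substituting and solving: (94 − 14·√L)·3.5·L^(-1/2) = 16.8 gives L = 25.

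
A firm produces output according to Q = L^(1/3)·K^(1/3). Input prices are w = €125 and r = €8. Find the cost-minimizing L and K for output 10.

Cost minimization requires the marginal rate of technical substitution to equal the input-price ratio: MP_L/MP_K = w/r.
Here MP_L/MP_K = (1/3)·(K/L)/(1/3) = (K/L). Setting this equal to 125/8 = 15.625 gives K = 15.625L.
Substituting into Q = 10: L^(1/3)·(15.625L)^(1/3) = 10.
Solving, L = 8 and K = 125.

L* = 8, K* = 125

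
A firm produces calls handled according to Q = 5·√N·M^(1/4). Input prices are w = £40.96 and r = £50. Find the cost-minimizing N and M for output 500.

N* = 625, M* = 256

Cost minimization requires the marginal rate of technical substitution to equal the input-price ratio: MP_N/MP_M = w/r.
Here MP_N/MP_M = (1/2)·(M/N)/(1/4) = 2·(M/N). Setting this equal to 40.96/50 = 0.8192 gives M = 0.4096N.
Substituting into Q = 500: 5·N^(1/2)·(0.4096N)^(1/4) = 500.
Solving, N = 625 and M = 256.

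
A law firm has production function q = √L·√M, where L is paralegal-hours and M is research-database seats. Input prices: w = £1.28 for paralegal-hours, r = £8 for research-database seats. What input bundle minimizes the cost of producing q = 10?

L* = 25, M* = 4

Cost minimization requires the marginal rate of technical substitution to equal the input-price ratio: MP_L/MP_M = w/r.
Here MP_L/MP_M = (1/2)·(M/L)/(1/2) = (M/L). Setting this equal to 1.28/8 = 0.16 gives M = 0.16L.
Substituting into q = 10: L^(1/2)·(0.16L)^(1/2) = 10.
Solving, L = 25 and M = 4.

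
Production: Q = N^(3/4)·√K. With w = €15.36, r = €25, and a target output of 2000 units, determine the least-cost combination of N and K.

Cost minimization requires the marginal rate of technical substitution to equal the input-price ratio: MP_N/MP_K = w/r.
Here MP_N/MP_K = (3/4)·(K/N)/(1/2) = 1.5·(K/N). Setting this equal to 15.36/25 = 0.6144 gives K = 0.4096N.
Substituting into Q = 2000: N^(3/4)·(0.4096N)^(1/2) = 2000.
Solving, N = 625 and K = 256.

N* = 625, K* = 256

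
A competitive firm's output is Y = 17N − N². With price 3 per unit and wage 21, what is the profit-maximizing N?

The marginal product of N is MP_N = 17 − 2N.
A price-taking firm hires until the value of the marginal product equals the wage: P·MP_N = w, so 3·(17 − 2N) = 21.
Then 17 − 2N = 7, giving N = 5.

N* = 5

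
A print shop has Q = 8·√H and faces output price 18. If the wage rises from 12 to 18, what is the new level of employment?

From P·MP_H = w with MP_H = 4·H^(-1/2), the labor demand is H(w) = (72/w)^(2).
At w = 12: H = 36. At w = 18: H = 16.

H* = 16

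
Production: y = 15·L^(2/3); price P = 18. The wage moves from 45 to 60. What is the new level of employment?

L* = 27

From P·MP_L = w with MP_L = 10·L^(-1/3), the labor demand is L(w) = (180/w)^(3).
At w = 45: L = 64. At w = 60: L = 27.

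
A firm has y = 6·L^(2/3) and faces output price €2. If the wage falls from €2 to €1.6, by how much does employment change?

From P·MP_L = w with MP_L = 4·L^(-1/3), the labor demand is L(w) = (8/w)^(3).
At w = 2: L = 64. At w = 1.6: L = 125.
ΔL = 125 − 64 = 61.

ΔL = 61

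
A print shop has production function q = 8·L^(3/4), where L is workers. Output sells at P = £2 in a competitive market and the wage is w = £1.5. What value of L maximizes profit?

L* = 4096

MP_L = (3/4)·8·L^(-1/4) = 6·L^(-1/4).
Profit maximization for a price taker requires P·MP_L = w: 2·6·L^(-1/4) = 1.5.
So L^(-1/4) = 0.125, which gives L = 4096.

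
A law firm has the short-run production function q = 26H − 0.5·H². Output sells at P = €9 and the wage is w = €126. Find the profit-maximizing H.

The marginal product of H is MP_H = 26 − H.
A price-taking firm hires until the value of the marginal product equals the wage: P·MP_H = w, so 9·(26 − H) = 126.
Then 26 − H = 14, giving H = 12.

H* = 12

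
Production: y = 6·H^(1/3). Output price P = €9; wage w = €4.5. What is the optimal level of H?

MP_H = (1/3)·6·H^(-2/3) = 2·H^(-2/3).
Profit maximization for a price taker requires P·MP_H = w: 9·2·H^(-2/3) = 4.5.
So H^(-2/3) = 0.25, which gives H = 8.

H* = 8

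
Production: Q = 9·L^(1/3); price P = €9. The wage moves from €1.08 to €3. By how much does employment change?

From P·MP_L = w with MP_L = 3·L^(-2/3), the labor demand is L(w) = (27/w)^(3/2).
At w = 1.08: L = 125. At w = 3: L = 27.
ΔL = 27 − 125 = -98.

ΔL = -98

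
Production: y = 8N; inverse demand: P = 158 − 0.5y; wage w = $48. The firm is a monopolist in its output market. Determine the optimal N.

N* = 19

Marginal revenue from the inverse demand is MR = 158 − y.
The marginal product is MP_N = 8.
A monopolist hires until marginal revenue product equals the wage: MR·MP_N = w.
(158 − 8N)·8 = 48, so N = 19.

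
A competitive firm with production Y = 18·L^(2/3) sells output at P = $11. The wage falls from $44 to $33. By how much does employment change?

ΔL = 37

From P·MP_L = w with MP_L = 12·L^(-1/3), the labor demand is L(w) = (132/w)^(3).
At w = 44: L = 27. At w = 33: L = 64.
ΔL = 64 − 27 = 37.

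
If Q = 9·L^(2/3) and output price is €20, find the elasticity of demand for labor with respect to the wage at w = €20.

ε = -3

MP_L = (2/3)·9·L^(-1/3), so P·MP_L = w gives 120·L^(-1/3) = w.
Solving, L(w) = (120/w)^(3). This is a constant-elasticity form: L ∝ w^(−3), so ε = −3.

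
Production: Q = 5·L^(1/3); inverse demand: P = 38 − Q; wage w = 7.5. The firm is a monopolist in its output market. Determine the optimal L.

Marginal revenue from the inverse demand is MR = 38 − 2Q.
The marginal product is MP_L = (5/3)·L^(-2/3).
A monopolist hires until marginal revenue product equals the wage: MR·MP_L = w.
At L, Q = 5·L^(1/3). Substituting and solving: (38 − 10·L^(1/3))·(5/3)·L^(-2/3) = 7.5 gives L = 8.

L* = 8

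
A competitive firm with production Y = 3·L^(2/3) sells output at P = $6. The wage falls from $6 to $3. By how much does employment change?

From P·MP_L = w with MP_L = 2·L^(-1/3), the labor demand is L(w) = (12/w)^(3).
At w = 6: L = 8. At w = 3: L = 64.
ΔL = 64 − 8 = 56.

ΔL = 56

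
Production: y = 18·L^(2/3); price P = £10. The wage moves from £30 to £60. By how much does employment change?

ΔL = -56

From P·MP_L = w with MP_L = 12·L^(-1/3), the labor demand is L(w) = (120/w)^(3).
At w = 30: L = 64. At w = 60: L = 8.
ΔL = 8 − 64 = -56.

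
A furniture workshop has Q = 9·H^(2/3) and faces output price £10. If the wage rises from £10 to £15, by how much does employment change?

From P·MP_H = w with MP_H = 6·H^(-1/3), the labor demand is H(w) = (60/w)^(3).
At w = 10: H = 216. At w = 15: H = 64.
ΔH = 64 − 216 = -152.

ΔH = -152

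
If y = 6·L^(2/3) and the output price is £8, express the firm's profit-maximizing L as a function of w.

L(w) = 32768/w³

MP_L = (2/3)·6·L^(-1/3) = 4·L^(-1/3).
Setting P·MP_L = w: 32·L^(-1/3) = w.
Solving for L: L^(-1/3) = w/32, so L = (32/w)^(3).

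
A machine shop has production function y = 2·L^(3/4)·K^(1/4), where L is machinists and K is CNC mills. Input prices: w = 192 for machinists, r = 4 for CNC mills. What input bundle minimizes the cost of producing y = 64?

L* = 16, K* = 256

Cost minimization requires the marginal rate of technical substitution to equal the input-price ratio: MP_L/MP_K = w/r.
Here MP_L/MP_K = (3/4)·(K/L)/(1/4) = 3·(K/L). Setting this equal to 192/4 = 48 gives K = 16L.
Substituting into y = 64: 2·L^(3/4)·(16L)^(1/4) = 64.
Solving, L = 16 and K = 256.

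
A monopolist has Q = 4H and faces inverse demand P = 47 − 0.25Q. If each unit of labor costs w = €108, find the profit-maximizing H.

H* = 10

Marginal revenue from the inverse demand is MR = 47 − 0.5Q.
The marginal product is MP_H = 4.
A monopolist hires until marginal revenue product equals the wage: MR·MP_H = w.
(47 − 2H)·4 = 108, so H = 10.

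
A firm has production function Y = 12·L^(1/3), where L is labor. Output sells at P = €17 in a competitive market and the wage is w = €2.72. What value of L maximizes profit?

L* = 125

MP_L = (1/3)·12·L^(-2/3) = 4·L^(-2/3).
Profit maximization for a price taker requires P·MP_L = w: 17·4·L^(-2/3) = 2.72.
So L^(-2/3) = 0.04, which gives L = 125.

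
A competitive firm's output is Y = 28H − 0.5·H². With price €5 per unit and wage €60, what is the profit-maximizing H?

The marginal product of H is MP_H = 28 − H.
A price-taking firm hires until the value of the marginal product equals the wage: P·MP_H = w, so 5·(28 − H) = 60.
Then 28 − H = 12, giving H = 16.

H* = 16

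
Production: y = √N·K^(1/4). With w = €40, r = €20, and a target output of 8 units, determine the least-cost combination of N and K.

Cost minimization requires the marginal rate of technical substitution to equal the input-price ratio: MP_N/MP_K = w/r.
Here MP_N/MP_K = (1/2)·(K/N)/(1/4) = 2·(K/N). Setting this equal to 40/20 = 2 gives K = N.
Substituting into y = 8: N^(1/2)·(N)^(1/4) = 8.
Solving, N = 16 and K = 16.

N* = 16, K* = 16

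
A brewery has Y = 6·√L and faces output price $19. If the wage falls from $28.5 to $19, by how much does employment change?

ΔL = 5

From P·MP_L = w with MP_L = 3·L^(-1/2), the labor demand is L(w) = (57/w)^(2).
At w = 28.5: L = 4. At w = 19: L = 9.
ΔL = 9 − 4 = 5.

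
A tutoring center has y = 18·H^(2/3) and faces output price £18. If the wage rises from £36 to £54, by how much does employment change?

From P·MP_H = w with MP_H = 12·H^(-1/3), the labor demand is H(w) = (216/w)^(3).
At w = 36: H = 216. At w = 54: H = 64.
ΔH = 64 − 216 = -152.

ΔH = -152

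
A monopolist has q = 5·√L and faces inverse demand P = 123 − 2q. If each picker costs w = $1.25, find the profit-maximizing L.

Marginal revenue from the inverse demand is MR = 123 − 4q.
The marginal product is MP_L = 2.5·L^(-1/2).
A monopolist hires until marginal revenue product equals the wage: MR·MP_L = w.
At L, q = 5·√L. Substituting and solving: (123 − 20·√L)·2.5·L^(-1/2) = 1.25 gives L = 36.

L* = 36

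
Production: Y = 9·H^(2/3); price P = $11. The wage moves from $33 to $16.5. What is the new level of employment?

From P·MP_H = w with MP_H = 6·H^(-1/3), the labor demand is H(w) = (66/w)^(3).
At w = 33: H = 8. At w = 16.5: H = 64.

H* = 64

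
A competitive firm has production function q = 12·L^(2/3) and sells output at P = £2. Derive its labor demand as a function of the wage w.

MP_L = (2/3)·12·L^(-1/3) = 8·L^(-1/3).
Setting P·MP_L = w: 16·L^(-1/3) = w.
Solving for L: L^(-1/3) = w/16, so L = (16/w)^(3).

L(w) = 4096/w³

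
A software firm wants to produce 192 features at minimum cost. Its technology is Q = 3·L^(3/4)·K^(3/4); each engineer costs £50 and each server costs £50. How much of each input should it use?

L* = 16, K* = 16

Cost minimization requires the marginal rate of technical substitution to equal the input-price ratio: MP_L/MP_K = w/r.
Here MP_L/MP_K = (3/4)·(K/L)/(3/4) = (K/L). Setting this equal to 50/50 = 1 gives K = L.
Substituting into Q = 192: 3·L^(3/4)·(L)^(3/4) = 192.
Solving, L = 16 and K = 16.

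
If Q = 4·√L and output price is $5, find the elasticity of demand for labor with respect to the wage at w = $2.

ε = -2

MP_L = (1/2)·4·L^(-1/2), so P·MP_L = w gives 10·L^(-1/2) = w.
Solving, L(w) = (10/w)^(2). This is a constant-elasticity form: L ∝ w^(−2), so ε = −2.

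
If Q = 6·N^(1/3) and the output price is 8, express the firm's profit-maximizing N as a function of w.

N(w) = (16/w)^(3/2)

MP_N = (1/3)·6·N^(-2/3) = 2·N^(-2/3).
Setting P·MP_N = w: 16·N^(-2/3) = w.
Solving for N: N^(-2/3) = w/16, so N = (16/w)^(3/2).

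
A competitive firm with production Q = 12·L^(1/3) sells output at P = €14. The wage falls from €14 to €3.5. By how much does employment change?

From P·MP_L = w with MP_L = 4·L^(-2/3), the labor demand is L(w) = (56/w)^(3/2).
At w = 14: L = 8. At w = 3.5: L = 64.
ΔL = 64 − 8 = 56.

ΔL = 56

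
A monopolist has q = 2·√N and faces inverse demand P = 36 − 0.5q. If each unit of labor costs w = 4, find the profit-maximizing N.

Marginal revenue from the inverse demand is MR = 36 − q.
The marginal product is MP_N = N^(-1/2).
A monopolist hires until marginal revenue product equals the wage: MR·MP_N = w.
At N, q = 2·√N. Substituting and solving: (36 − 2·√N)·N^(-1/2) = 4 gives N = 36.

N* = 36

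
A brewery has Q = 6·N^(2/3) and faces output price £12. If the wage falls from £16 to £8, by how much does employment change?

From P·MP_N = w with MP_N = 4·N^(-1/3), the labor demand is N(w) = (48/w)^(3).
At w = 16: N = 27. At w = 8: N = 216.
ΔN = 216 − 27 = 189.

ΔN = 189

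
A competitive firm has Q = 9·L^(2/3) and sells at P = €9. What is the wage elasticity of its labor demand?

MP_L = (2/3)·9·L^(-1/3), so P·MP_L = w gives 54·L^(-1/3) = w.
Solving, L(w) = (54/w)^(3). This is a constant-elasticity form: L ∝ w^(−3), so ε = −3.

ε = -3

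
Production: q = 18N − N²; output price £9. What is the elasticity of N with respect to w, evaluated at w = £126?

From P·MP_N = w with MP_N = 18 − 2N, labor demand is N(w) = (18 − w/9)/2.
dN/dw = −1/(18) = -1/18.
At w = 126, N = 2, so ε = (dN/dw)·(w/N) = (-1/18)·(126/2) = -3.5.

ε = -3.5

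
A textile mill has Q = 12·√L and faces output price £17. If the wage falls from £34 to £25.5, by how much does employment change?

From P·MP_L = w with MP_L = 6·L^(-1/2), the labor demand is L(w) = (102/w)^(2).
At w = 34: L = 9. At w = 25.5: L = 16.
ΔL = 16 − 9 = 7.

ΔL = 7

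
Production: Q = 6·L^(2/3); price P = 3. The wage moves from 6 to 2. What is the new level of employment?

From P·MP_L = w with MP_L = 4·L^(-1/3), the labor demand is L(w) = (12/w)^(3).
At w = 6: L = 8. At w = 2: L = 216.

L* = 216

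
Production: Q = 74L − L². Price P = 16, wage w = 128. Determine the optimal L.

L* = 33

The marginal product of L is MP_L = 74 − 2L.
A price-taking firm hires until the value of the marginal product equals the wage: P·MP_L = w, so 16·(74 − 2L) = 128.
Then 74 − 2L = 8, giving L = 33.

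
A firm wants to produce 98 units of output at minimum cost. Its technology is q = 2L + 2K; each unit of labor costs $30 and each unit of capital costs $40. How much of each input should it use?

The inputs are perfect substitutes, so the firm uses whichever has the lower cost per unit of output.
Cost per unit of output via L is w/2 = 15; via K it is r/2 = 20. L is cheaper.
Producing q = 98 with L alone: L = 49, K = 0.

L* = 49, K* = 0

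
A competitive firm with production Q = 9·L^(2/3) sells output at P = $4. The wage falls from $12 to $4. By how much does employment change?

From P·MP_L = w with MP_L = 6·L^(-1/3), the labor demand is L(w) = (24/w)^(3).
At w = 12: L = 8. At w = 4: L = 216.
ΔL = 216 − 8 = 208.

ΔL = 208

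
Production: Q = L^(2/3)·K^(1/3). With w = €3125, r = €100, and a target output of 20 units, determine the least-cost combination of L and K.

L* = 8, K* = 125

Cost minimization requires the marginal rate of technical substitution to equal the input-price ratio: MP_L/MP_K = w/r.
Here MP_L/MP_K = (2/3)·(K/L)/(1/3) = 2·(K/L). Setting this equal to 3125/100 = 31.25 gives K = 15.625L.
Substituting into Q = 20: L^(2/3)·(15.625L)^(1/3) = 20.
Solving, L = 8 and K = 125.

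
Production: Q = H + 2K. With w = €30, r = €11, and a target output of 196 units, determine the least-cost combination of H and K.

H* = 0, K* = 98

The inputs are perfect substitutes, so the firm uses whichever has the lower cost per unit of output.
Cost per unit of output via H is 30; via K it is 5.5. K is cheaper.
Producing Q = 196 with K alone: H = 0, K = 98.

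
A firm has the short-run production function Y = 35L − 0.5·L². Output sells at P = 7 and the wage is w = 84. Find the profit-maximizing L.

L* = 23

The marginal product of L is MP_L = 35 − L.
A price-taking firm hires until the value of the marginal product equals the wage: P·MP_L = w, so 7·(35 − L) = 84.
Then 35 − L = 12, giving L = 23.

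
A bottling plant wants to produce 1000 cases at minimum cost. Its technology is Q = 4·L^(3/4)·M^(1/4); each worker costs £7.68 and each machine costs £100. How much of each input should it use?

Cost minimization requires the marginal rate of technical substitution to equal the input-price ratio: MP_L/MP_M = w/r.
Here MP_L/MP_M = (3/4)·(M/L)/(1/4) = 3·(M/L). Setting this equal to 7.68/100 = 0.0768 gives M = 0.0256L.
Substituting into Q = 1000: 4·L^(3/4)·(0.0256L)^(1/4) = 1000.
Solving, L = 625 and M = 16.

L* = 625, M* = 16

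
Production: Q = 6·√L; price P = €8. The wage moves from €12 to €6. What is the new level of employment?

L* = 16

From P·MP_L = w with MP_L = 3·L^(-1/2), the labor demand is L(w) = (24/w)^(2).
At w = 12: L = 4. At w = 6: L = 16.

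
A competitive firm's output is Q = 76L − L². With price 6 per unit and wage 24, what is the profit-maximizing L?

The marginal product of L is MP_L = 76 − 2L.
A price-taking firm hires until the value of the marginal product equals the wage: P·MP_L = w, so 6·(76 − 2L) = 24.
Then 76 − 2L = 4, giving L = 36.

L* = 36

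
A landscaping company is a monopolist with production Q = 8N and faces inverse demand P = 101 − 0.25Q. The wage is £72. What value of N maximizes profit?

Marginal revenue from the inverse demand is MR = 101 − 0.5Q.
The marginal product is MP_N = 8.
A monopolist hires until marginal revenue product equals the wage: MR·MP_N = w.
(101 − 4N)·8 = 72, so N = 23.

N* = 23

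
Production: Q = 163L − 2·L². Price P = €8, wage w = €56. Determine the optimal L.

The marginal product of L is MP_L = 163 − 4L.
A price-taking firm hires until the value of the marginal product equals the wage: P·MP_L = w, so 8·(163 − 4L) = 56.
Then 163 − 4L = 7, giving L = 39.

L* = 39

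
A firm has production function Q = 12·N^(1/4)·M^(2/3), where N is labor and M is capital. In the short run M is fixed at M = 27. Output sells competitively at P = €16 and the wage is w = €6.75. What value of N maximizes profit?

N* = 256

With M = 27, MP_N = (1/4)·12·N^(-3/4)·27^(2/3) = 27·N^(-3/4).
Profit maximization for a price taker requires P·MP_N = w: 16·27·N^(-3/4) = 6.75.
So N^(-3/4) = 0.015625, which gives N = 256.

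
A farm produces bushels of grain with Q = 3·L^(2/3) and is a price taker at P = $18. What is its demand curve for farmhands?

MP_L = (2/3)·3·L^(-1/3) = 2·L^(-1/3).
Setting P·MP_L = w: 36·L^(-1/3) = w.
Solving for L: L^(-1/3) = w/36, so L = (36/w)^(3).

L(w) = 46656/w³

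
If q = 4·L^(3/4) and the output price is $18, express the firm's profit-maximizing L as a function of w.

MP_L = (3/4)·4·L^(-1/4) = 3·L^(-1/4).
Setting P·MP_L = w: 54·L^(-1/4) = w.
Solving for L: L^(-1/4) = w/54, so L = (54/w)^(4).

L(w) = 8503056/w^(4)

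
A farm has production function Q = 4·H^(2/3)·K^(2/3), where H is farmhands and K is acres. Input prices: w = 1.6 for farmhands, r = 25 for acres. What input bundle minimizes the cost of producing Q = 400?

Cost minimization requires the marginal rate of technical substitution to equal the input-price ratio: MP_H/MP_K = w/r.
Here MP_H/MP_K = (2/3)·(K/H)/(2/3) = (K/H). Setting this equal to 1.6/25 = 0.064 gives K = 0.064H.
Substituting into Q = 400: 4·H^(2/3)·(0.064H)^(2/3) = 400.
Solving, H = 125 and K = 8.

H* = 125, K* = 8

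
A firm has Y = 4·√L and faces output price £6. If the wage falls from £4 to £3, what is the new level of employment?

From P·MP_L = w with MP_L = 2·L^(-1/2), the labor demand is L(w) = (12/w)^(2).
At w = 4: L = 9. At w = 3: L = 16.

L* = 16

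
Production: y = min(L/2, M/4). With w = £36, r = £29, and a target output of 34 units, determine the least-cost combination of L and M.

With a fixed-proportions technology, the cost-minimizing bundle uses no slack in either input: L/2 = M/4 = y.
So L = 2·34 = 68 and M = 4·34 = 136.

L* = 68, M* = 136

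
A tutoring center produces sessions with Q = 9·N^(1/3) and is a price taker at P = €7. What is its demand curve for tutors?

MP_N = (1/3)·9·N^(-2/3) = 3·N^(-2/3).
Setting P·MP_N = w: 21·N^(-2/3) = w.
Solving for N: N^(-2/3) = w/21, so N = (21/w)^(3/2).

N(w) = (21/w)^(3/2)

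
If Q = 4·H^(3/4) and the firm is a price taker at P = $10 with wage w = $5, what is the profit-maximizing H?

MP_H = (3/4)·4·H^(-1/4) = 3·H^(-1/4).
Profit maximization for a price taker requires P·MP_H = w: 10·3·H^(-1/4) = 5.
So H^(-1/4) = 1/6, which gives H = 1296.

H* = 1296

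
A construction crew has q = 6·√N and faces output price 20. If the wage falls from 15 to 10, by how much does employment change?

ΔN = 20

From P·MP_N = w with MP_N = 3·N^(-1/2), the labor demand is N(w) = (60/w)^(2).
At w = 15: N = 16. At w = 10: N = 36.
ΔN = 36 − 16 = 20.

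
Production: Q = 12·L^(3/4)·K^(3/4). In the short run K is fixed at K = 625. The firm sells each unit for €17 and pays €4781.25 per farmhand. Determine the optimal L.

L* = 256

With K = 625, MP_L = (3/4)·12·L^(-1/4)·625^(3/4) = 1125·L^(-1/4).
Profit maximization for a price taker requires P·MP_L = w: 17·1125·L^(-1/4) = 4781.25.
So L^(-1/4) = 0.25, which gives L = 256.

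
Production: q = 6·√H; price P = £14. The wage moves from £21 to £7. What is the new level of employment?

H* = 36

From P·MP_H = w with MP_H = 3·H^(-1/2), the labor demand is H(w) = (42/w)^(2).
At w = 21: H = 4. At w = 7: H = 36.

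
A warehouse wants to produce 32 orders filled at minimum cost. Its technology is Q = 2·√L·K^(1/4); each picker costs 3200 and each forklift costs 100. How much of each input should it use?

Cost minimization requires the marginal rate of technical substitution to equal the input-price ratio: MP_L/MP_K = w/r.
Here MP_L/MP_K = (1/2)·(K/L)/(1/4) = 2·(K/L). Setting this equal to 3200/100 = 32 gives K = 16L.
Substituting into Q = 32: 2·L^(1/2)·(16L)^(1/4) = 32.
Solving, L = 16 and K = 256.

L* = 16, K* = 256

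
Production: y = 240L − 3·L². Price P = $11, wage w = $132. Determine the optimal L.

The marginal product of L is MP_L = 240 − 6L.
A price-taking firm hires until the value of the marginal product equals the wage: P·MP_L = w, so 11·(240 − 6L) = 132.
Then 240 − 6L = 12, giving L = 38.

L* = 38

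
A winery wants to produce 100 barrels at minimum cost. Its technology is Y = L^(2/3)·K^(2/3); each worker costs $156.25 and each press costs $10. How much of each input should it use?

Cost minimization requires the marginal rate of technical substitution to equal the input-price ratio: MP_L/MP_K = w/r.
Here MP_L/MP_K = (2/3)·(K/L)/(2/3) = (K/L). Setting this equal to 156.25/10 = 15.625 gives K = 15.625L.
Substituting into Y = 100: L^(2/3)·(15.625L)^(2/3) = 100.
Solving, L = 8 and K = 125.

L* = 8, K* = 125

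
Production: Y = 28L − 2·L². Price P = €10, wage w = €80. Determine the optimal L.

L* = 5

The marginal product of L is MP_L = 28 − 4L.
A price-taking firm hires until the value of the marginal product equals the wage: P·MP_L = w, so 10·(28 − 4L) = 80.
Then 28 − 4L = 8, giving L = 5.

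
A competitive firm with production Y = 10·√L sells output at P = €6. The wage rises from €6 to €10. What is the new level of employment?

From P·MP_L = w with MP_L = 5·L^(-1/2), the labor demand is L(w) = (30/w)^(2).
At w = 6: L = 25. At w = 10: L = 9.

L* = 9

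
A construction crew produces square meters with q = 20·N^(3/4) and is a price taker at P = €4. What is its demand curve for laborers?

N(w) = (60/w)^(4)

MP_N = (3/4)·20·N^(-1/4) = 15·N^(-1/4).
Setting P·MP_N = w: 60·N^(-1/4) = w.
Solving for N: N^(-1/4) = w/60, so N = (60/w)^(4).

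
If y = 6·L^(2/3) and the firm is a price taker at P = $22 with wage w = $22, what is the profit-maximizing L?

MP_L = (2/3)·6·L^(-1/3) = 4·L^(-1/3).
Profit maximization for a price taker requires P·MP_L = w: 22·4·L^(-1/3) = 22.
So L^(-1/3) = 0.25, which gives L = 64.

L* = 64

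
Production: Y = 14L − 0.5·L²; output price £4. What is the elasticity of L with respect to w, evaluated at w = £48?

ε = -6

From P·MP_L = w with MP_L = 14 − L, labor demand is L(w) = 14 − w/4.
dL/dw = −1/(4) = -0.25.
At w = 48, L = 2, so ε = (dL/dw)·(w/L) = (-0.25)·(48/2) = -6.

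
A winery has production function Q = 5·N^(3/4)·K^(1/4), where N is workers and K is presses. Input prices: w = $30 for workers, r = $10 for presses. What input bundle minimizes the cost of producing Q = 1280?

Cost minimization requires the marginal rate of technical substitution to equal the input-price ratio: MP_N/MP_K = w/r.
Here MP_N/MP_K = (3/4)·(K/N)/(1/4) = 3·(K/N). Setting this equal to 30/10 = 3 gives K = N.
Substituting into Q = 1280: 5·N^(3/4)·(N)^(1/4) = 1280.
Solving, N = 256 and K = 256.

N* = 256, K* = 256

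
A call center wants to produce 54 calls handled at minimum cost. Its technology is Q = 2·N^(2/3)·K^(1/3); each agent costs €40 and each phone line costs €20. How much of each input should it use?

N* = 27, K* = 27

Cost minimization requires the marginal rate of technical substitution to equal the input-price ratio: MP_N/MP_K = w/r.
Here MP_N/MP_K = (2/3)·(K/N)/(1/3) = 2·(K/N). Setting this equal to 40/20 = 2 gives K = N.
Substituting into Q = 54: 2·N^(2/3)·(N)^(1/3) = 54.
Solving, N = 27 and K = 27.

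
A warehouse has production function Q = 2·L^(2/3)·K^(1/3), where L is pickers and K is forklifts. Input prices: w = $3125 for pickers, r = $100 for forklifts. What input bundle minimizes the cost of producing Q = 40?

L* = 8, K* = 125

Cost minimization requires the marginal rate of technical substitution to equal the input-price ratio: MP_L/MP_K = w/r.
Here MP_L/MP_K = (2/3)·(K/L)/(1/3) = 2·(K/L). Setting this equal to 3125/100 = 31.25 gives K = 15.625L.
Substituting into Q = 40: 2·L^(2/3)·(15.625L)^(1/3) = 40.
Solving, L = 8 and K = 125.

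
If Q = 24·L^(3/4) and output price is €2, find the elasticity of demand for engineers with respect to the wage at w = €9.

ε = -4

MP_L = (3/4)·24·L^(-1/4), so P·MP_L = w gives 36·L^(-1/4) = w.
Solving, L(w) = (36/w)^(4). This is a constant-elasticity form: L ∝ w^(−4), so ε = −4.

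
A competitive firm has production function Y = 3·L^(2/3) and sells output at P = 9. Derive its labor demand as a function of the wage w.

MP_L = (2/3)·3·L^(-1/3) = 2·L^(-1/3).
Setting P·MP_L = w: 18·L^(-1/3) = w.
Solving for L: L^(-1/3) = w/18, so L = (18/w)^(3).

L(w) = 5832/w³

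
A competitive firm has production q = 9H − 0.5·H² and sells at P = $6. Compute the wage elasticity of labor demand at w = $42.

ε = -3.5

From P·MP_H = w with MP_H = 9 − H, labor demand is H(w) = 9 − w/6.
dH/dw = −1/(6) = -1/6.
At w = 42, H = 2, so ε = (dH/dw)·(w/H) = (-1/6)·(42/2) = -3.5.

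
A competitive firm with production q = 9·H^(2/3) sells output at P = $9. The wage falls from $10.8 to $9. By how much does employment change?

ΔH = 91

From P·MP_H = w with MP_H = 6·H^(-1/3), the labor demand is H(w) = (54/w)^(3).
At w = 10.8: H = 125. At w = 9: H = 216.
ΔH = 216 − 125 = 91.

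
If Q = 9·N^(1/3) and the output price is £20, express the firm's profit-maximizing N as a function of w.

MP_N = (1/3)·9·N^(-2/3) = 3·N^(-2/3).
Setting P·MP_N = w: 60·N^(-2/3) = w.
Solving for N: N^(-2/3) = w/60, so N = (60/w)^(3/2).

N(w) = (60/w)^(3/2)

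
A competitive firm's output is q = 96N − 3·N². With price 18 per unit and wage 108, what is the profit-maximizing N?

N* = 15

The marginal product of N is MP_N = 96 − 6N.
A price-taking firm hires until the value of the marginal product equals the wage: P·MP_N = w, so 18·(96 − 6N) = 108.
Then 96 − 6N = 6, giving N = 15.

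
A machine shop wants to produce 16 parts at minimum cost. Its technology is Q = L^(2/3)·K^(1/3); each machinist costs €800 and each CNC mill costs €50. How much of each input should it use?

Cost minimization requires the marginal rate of technical substitution to equal the input-price ratio: MP_L/MP_K = w/r.
Here MP_L/MP_K = (2/3)·(K/L)/(1/3) = 2·(K/L). Setting this equal to 800/50 = 16 gives K = 8L.
Substituting into Q = 16: L^(2/3)·(8L)^(1/3) = 16.
Solving, L = 8 and K = 64.

L* = 8, K* = 64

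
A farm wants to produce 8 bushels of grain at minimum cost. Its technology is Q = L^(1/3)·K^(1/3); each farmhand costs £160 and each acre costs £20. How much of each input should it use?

Cost minimization requires the marginal rate of technical substitution to equal the input-price ratio: MP_L/MP_K = w/r.
Here MP_L/MP_K = (1/3)·(K/L)/(1/3) = (K/L). Setting this equal to 160/20 = 8 gives K = 8L.
Substituting into Q = 8: L^(1/3)·(8L)^(1/3) = 8.
Solving, L = 8 and K = 64.

L* = 8, K* = 64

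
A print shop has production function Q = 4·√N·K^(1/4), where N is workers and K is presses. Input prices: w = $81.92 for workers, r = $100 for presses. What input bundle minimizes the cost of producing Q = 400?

N* = 625, K* = 256

Cost minimization requires the marginal rate of technical substitution to equal the input-price ratio: MP_N/MP_K = w/r.
Here MP_N/MP_K = (1/2)·(K/N)/(1/4) = 2·(K/N). Setting this equal to 81.92/100 = 0.8192 gives K = 0.4096N.
Substituting into Q = 400: 4·N^(1/2)·(0.4096N)^(1/4) = 400.
Solving, N = 625 and K = 256.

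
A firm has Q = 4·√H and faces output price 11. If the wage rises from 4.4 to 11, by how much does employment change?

ΔH = -21

From P·MP_H = w with MP_H = 2·H^(-1/2), the labor demand is H(w) = (22/w)^(2).
At w = 4.4: H = 25. At w = 11: H = 4.
ΔH = 4 − 25 = -21.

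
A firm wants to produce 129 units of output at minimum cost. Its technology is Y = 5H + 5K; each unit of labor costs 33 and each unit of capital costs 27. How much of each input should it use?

The inputs are perfect substitutes, so the firm uses whichever has the lower cost per unit of output.
Cost per unit of output via H is w/5 = 6.6; via K it is r/5 = 5.4. K is cheaper.
Producing Y = 129 with K alone: H = 0, K = 25.8.

H* = 0, K* = 25.8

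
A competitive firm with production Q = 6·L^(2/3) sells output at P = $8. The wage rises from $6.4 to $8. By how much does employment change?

ΔL = -61

From P·MP_L = w with MP_L = 4·L^(-1/3), the labor demand is L(w) = (32/w)^(3).
At w = 6.4: L = 125. At w = 8: L = 64.
ΔL = 64 − 125 = -61.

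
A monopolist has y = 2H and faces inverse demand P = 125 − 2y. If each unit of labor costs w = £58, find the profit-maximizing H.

Marginal revenue from the inverse demand is MR = 125 − 4y.
The marginal product is MP_H = 2.
A monopolist hires until marginal revenue product equals the wage: MR·MP_H = w.
(125 − 8H)·2 = 58, so H = 12.

H* = 12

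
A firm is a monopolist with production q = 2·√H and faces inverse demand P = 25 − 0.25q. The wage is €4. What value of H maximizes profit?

H* = 25

Marginal revenue from the inverse demand is MR = 25 − 0.5q.
The marginal product is MP_H = H^(-1/2).
A monopolist hires until marginal revenue product equals the wage: MR·MP_H = w.
At H, q = 2·√H. Substituting and solving: (25 − √H)·H^(-1/2) = 4 gives H = 25.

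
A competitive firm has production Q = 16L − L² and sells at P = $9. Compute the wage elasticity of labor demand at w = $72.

ε = -1

From P·MP_L = w with MP_L = 16 − 2L, labor demand is L(w) = (16 − w/9)/2.
dL/dw = −1/(18) = -1/18.
At w = 72, L = 4, so ε = (dL/dw)·(w/L) = (-1/18)·(72/4) = -1.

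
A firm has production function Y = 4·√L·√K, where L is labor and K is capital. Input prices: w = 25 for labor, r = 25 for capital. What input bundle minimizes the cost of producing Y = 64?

Cost minimization requires the marginal rate of technical substitution to equal the input-price ratio: MP_L/MP_K = w/r.
Here MP_L/MP_K = (1/2)·(K/L)/(1/2) = (K/L). Setting this equal to 25/25 = 1 gives K = L.
Substituting into Y = 64: 4·L^(1/2)·(L)^(1/2) = 64.
Solving, L = 16 and K = 16.

L* = 16, K* = 16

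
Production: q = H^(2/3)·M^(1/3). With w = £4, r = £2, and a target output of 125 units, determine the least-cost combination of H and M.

Cost minimization requires the marginal rate of technical substitution to equal the input-price ratio: MP_H/MP_M = w/r.
Here MP_H/MP_M = (2/3)·(M/H)/(1/3) = 2·(M/H). Setting this equal to 4/2 = 2 gives M = H.
Substituting into q = 125: H^(2/3)·(H)^(1/3) = 125.
Solving, H = 125 and M = 125.

H* = 125, M* = 125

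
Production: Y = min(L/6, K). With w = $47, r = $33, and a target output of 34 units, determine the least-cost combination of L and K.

With a fixed-proportions technology, the cost-minimizing bundle uses no slack in either input: L/6 = K = Y.
So L = 6·34 = 204 and K = 34.

L* = 204, K* = 34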